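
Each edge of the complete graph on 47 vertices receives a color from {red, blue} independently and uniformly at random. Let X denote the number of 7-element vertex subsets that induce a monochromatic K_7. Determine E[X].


Let X = Σ_S X_S over the C(47, 7) = 62891499 subsets S of size 7, where X_S = 1 if the K_7 on S is monochromatic.
For a fixed S, the K_7 on S has C(7, 2) = 21 edges. P[all 21 edges red] = (1/2)^21, and likewise for blue, so P[monochromatic] = 2·(1/2)^21 = 2^{1 − 21} = 1/1048576.
By linearity of expectation: E[X] = C(47, 7) · 2^{1 − 21} = 62891499 · 1/1048576 = 62891499/1048576.
Numerically: E[X] ≈ 59.97801.

E[X] = C(47,7)·2^(1−C(7,2)) = 62891499/1048576 ≈ 59.97801.


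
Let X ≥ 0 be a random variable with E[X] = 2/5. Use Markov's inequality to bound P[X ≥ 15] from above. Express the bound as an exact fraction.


μ = E[X] = 2/5, a = 15.
Markov: P[X ≥ 15] ≤ μ/a = (2/5)/15 = 2/75.
Numerically: ≈ 0.027.
(Since a = 15 > μ = 0.400, the bound 2/75 is < 1 and informative.)

P[X ≥ 15] ≤ 2/75 ≈ 0.027.


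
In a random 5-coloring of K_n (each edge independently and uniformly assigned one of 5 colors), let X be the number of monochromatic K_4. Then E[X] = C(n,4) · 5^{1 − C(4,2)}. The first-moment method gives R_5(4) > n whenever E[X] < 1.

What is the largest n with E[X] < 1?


We need C(n, 4) · 5^{1 − 6} < 1, i.e. C(n, 4) < 5^{6 − 1} = 3125.
Check values of n near the boundary:
  n = 12: C(12, 4) = 495; 495 < 3125? YES
  n = 13: C(13, 4) = 715; 715 < 3125? YES
  n = 14: C(14, 4) = 1001; 1001 < 3125? YES
  n = 15: C(15, 4) = 1365; 1365 < 3125? YES
  n = 16: C(16, 4) = 1820; 1820 < 3125? YES
  n = 17: C(17, 4) = 2380; 2380 < 3125? YES
  n = 18: C(18, 4) = 3060; 3060 < 3125? YES
  n = 19: C(19, 4) = 3876; 3876 < 3125? NO
The largest n with C(n, 4) < 3125 is n = 18 (where E[X] = 612/625 ≈ 0.97920). Hence R_5(4) > 18, i.e. R_5(4) ≥ 19.

Largest n = 18; hence R_5(4) > 18.


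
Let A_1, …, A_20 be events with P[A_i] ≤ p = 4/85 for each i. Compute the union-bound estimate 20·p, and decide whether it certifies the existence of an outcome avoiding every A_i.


Union bound: P[∪_{i=1}^{20} A_i] ≤ Σ_i P[A_i] ≤ 20·p = 20·(4/85) = 16/17.
Numerically: 16/17 ≈ 0.941.
Is 16/17 < 1? YES.
Since P[∪ A_i] ≤ 16/17 < 1, the complement has P[∩ A_i^c] ≥ 1 − 16/17 = 1/17 > 0, so some outcome avoids every A_i.

20·p = 16/17 ≈ 0.941; existence CERTIFIED by the union bound.


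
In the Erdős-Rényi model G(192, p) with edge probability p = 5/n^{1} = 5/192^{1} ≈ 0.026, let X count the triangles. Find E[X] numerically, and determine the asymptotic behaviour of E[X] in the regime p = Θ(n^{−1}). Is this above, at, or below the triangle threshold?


Number of potential triangles: C(192, 3) = 1161280.
Each occurs with probability p³ ≈ (0.026)³ ≈ 1.76606e-05.
By linearity: E[X] = C(192, 3)·p³ ≈ 1161280 · 1.76606e-05 ≈ 20.509.
Here α = 1, so p = 5/n is exactly at the triangle threshold p ~ 1/n. Asymptotically E[X] → c³/6 = 5³/6 = 125/6 ≈ 20.833, a bounded constant. In this regime the triangle count is asymptotically Poisson(c³/6).

E[X] ≈ 20.509; in regime p = Θ(1/n^{1}) E[X] stays bounded (at the triangle threshold p ~ 1/n).


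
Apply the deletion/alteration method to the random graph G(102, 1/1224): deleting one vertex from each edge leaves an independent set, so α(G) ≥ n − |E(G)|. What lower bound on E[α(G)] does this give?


E[|E(G)|] = C(102, 2)·p = 5151 · (1/1224) = 101/24.
E[α(G)] ≥ n − E[|E(G)|] = 102 − 101/24 = 2347/24.
Numerically: ≈ 97.791667.
(This is only a lower bound; the true E[α(G)] may be larger.)

E[α(G)] ≥ 2347/24 ≈ 97.791667.


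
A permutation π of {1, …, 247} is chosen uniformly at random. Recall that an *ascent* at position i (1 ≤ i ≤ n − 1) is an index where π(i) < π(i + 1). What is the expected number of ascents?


Write X = Σ X_I over i = 1, …, 246, with X_I the indicator of one ascent.
There are 246 indicators.
For each fixed i, the pair (π(i), π(i+1)) is a uniformly random ordered pair of distinct values from {1, …, 247}; by symmetry P[π(i) < π(i+1)] = 1/2.
By linearity: E[X] = 246 · (1/2) = (247 − 1) · (1/2) = 123 ≈ 123.000.

E[X] = 123 = 123.000.


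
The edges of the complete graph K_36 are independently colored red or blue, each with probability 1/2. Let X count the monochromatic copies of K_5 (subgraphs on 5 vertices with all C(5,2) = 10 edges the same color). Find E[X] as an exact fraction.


Let X = Σ_S X_S over the C(36, 5) = 376992 subsets S of size 5, where X_S = 1 if the K_5 on S is monochromatic.
For a fixed S, the K_5 on S has C(5, 2) = 10 edges. P[all 10 edges red] = (1/2)^10, and likewise for blue, so P[monochromatic] = 2·(1/2)^10 = 2^{1 − 10} = 1/512.
Summing: E[X] = C(36, 5) · 2^{1 − 10} = 376992 · 1/512 = 11781/16.
Numerically: E[X] ≈ 736.312.

E[X] = C(36,5)·2^(1−C(5,2)) = 11781/16 ≈ 736.312.


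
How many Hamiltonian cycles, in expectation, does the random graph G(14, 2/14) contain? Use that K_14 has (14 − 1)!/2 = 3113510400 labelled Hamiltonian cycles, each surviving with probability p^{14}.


K_14 has (14 − 1)!/2 = 3113510400 labelled Hamiltonian cycles.
For each such Hamiltonian cycle H, let X_H = 1 if all 14 edges of H are present in G. Then P[X_H = 1] = p^{14} = (1/7)^{14} = 1/678223072849.
By linearity: E[X] = Σ_H E[X_H] = 3113510400 · p^{14} = 3113510400 · 1/678223072849 = 444787200/96889010407.
Numerically: E[X] ≈ 0.00459069.

E[X] = 3113510400 · (1/7)^{14} = 444787200/96889010407 ≈ 0.00459069.


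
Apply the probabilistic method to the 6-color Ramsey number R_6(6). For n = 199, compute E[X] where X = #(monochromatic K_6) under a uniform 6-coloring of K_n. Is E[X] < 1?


E[X] = C(199, 6) · 6^{1 − 15} = 79936367511 · 6^{−14} = 79936367511/78364164096.
As a reduced fraction: E[X] = 26645455837/26121388032 ≈ 1.0201.
Is E[X] < 1? NO.
Since E[X] ≥ 1, the first-moment bound is inconclusive at n = 199; it does NOT by itself certify R_6(6) > 199.

E[X] = 26645455837/26121388032 ≈ 1.0201; E[X] ≥ 1; first-moment method inconclusive here.


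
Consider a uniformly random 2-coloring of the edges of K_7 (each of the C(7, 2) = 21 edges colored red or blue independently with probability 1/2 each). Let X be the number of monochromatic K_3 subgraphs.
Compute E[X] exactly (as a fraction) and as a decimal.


Let X = Σ_S X_S over the C(7, 3) = 35 subsets S of size 3, where X_S = 1 if the K_3 on S is monochromatic.
For a fixed S, the K_3 on S has C(3, 2) = 3 edges. P[all 3 edges red] = (1/2)^3, and likewise for blue, so P[monochromatic] = 2·(1/2)^3 = 2^{1 − 3} = 1/4.
By linearity: E[X] = C(7, 3) · 2^{1 − 3} = 35 · 1/4 = 35/4.
Numerically: E[X] ≈ 8.7500.

E[X] = C(7,3)·2^(1−C(3,2)) = 35/4 ≈ 8.7500.


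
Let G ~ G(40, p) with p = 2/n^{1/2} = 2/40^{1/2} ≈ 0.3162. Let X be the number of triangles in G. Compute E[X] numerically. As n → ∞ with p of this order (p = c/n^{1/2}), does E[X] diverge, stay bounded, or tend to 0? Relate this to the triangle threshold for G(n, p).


Number of potential triangles: C(40, 3) = 9880.
Each occurs with probability p³ ≈ (0.3162)³ ≈ 3.162278e-02.
By linearity: E[X] = C(40, 3)·p³ ≈ 9880 · 3.162278e-02 ≈ 312.4330.
Since α = 1/2 < 1, p = c/n^{1/2} ≫ 1/n is above the triangle threshold p ~ 1/n. Asymptotically E[X] ~ (c³/6)·n^{3(1−α)} = (2³/6)·n^{1.5} → ∞; triangles are abundant w.h.p.

E[X] ≈ 312.4330; in regime p = Θ(1/n^{1/2}) E[X] diverges (above the triangle threshold p ~ 1/n).


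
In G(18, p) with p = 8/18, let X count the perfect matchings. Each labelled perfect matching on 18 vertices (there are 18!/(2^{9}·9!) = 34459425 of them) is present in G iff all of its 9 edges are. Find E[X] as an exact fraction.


K_18 has 18!/(2^{9}·9!) = 34459425 labelled perfect matchings.
For each such perfect matching H, let X_H = 1 if all 9 edges of H are present in G. Then P[X_H = 1] = p^{9} = (4/9)^{9} = 262144/387420489.
By linearity: E[X] = Σ_H E[X_H] = 34459425 · p^{9} = 34459425 · 262144/387420489 = 111522611200/4782969.
Numerically: E[X] ≈ 23316.6.

E[X] = 34459425 · (4/9)^{9} = 111522611200/4782969 ≈ 23316.6.


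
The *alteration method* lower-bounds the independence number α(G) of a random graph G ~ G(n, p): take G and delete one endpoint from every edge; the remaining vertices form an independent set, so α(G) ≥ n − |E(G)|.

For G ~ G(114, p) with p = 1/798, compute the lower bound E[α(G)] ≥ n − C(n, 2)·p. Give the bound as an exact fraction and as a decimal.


E[|E(G)|] = C(114, 2)·p = 6441 · (1/798) = 113/14.
E[α(G)] ≥ n − E[|E(G)|] = 114 − 113/14 = 1483/14.
Numerically: ≈ 105.929.
(This is only a lower bound; the true E[α(G)] may be larger.)

E[α(G)] ≥ 1483/14 ≈ 105.929.


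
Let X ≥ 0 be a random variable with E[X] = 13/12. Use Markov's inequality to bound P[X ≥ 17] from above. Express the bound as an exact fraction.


μ = E[X] = 13/12, a = 17.
Markov: P[X ≥ 17] ≤ μ/a = (13/12)/17 = 13/204.
Numerically: ≈ 0.064.
(Since a = 17 > μ = 1.083, the bound 13/204 is < 1 and informative.)

P[X ≥ 17] ≤ 13/204 ≈ 0.064.


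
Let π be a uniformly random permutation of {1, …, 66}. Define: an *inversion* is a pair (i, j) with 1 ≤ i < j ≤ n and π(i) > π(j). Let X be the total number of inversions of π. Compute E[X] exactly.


Write X = Σ X_I over the C(66, 2) = 2145 pairs i < j, with X_I the indicator of one inversion.
There are 2145 indicators.
For each fixed pair i < j, the values π(i) and π(j) are two distinct elements of {1, …, 66} in uniformly random order; by symmetry P[π(i) > π(j)] = 1/2.
By linearity: E[X] = 2145 · (1/2) = C(66, 2) · (1/2) = 2145/2 = 2145/2 ≈ 1072.50000.

E[X] = 2145/2 = 1072.50000.


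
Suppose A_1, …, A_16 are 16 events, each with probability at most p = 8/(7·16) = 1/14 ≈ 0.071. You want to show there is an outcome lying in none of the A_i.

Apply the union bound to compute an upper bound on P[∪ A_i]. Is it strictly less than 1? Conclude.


Union bound: P[∪_{i=1}^{16} A_i] ≤ Σ_i P[A_i] ≤ 16·p = 16·(1/14) = 8/7.
Numerically: 8/7 ≈ 1.143.
Is 8/7 < 1? NO.
Since the bound 8/7 is ≥ 1, the union bound is uninformative here; it does NOT by itself certify existence.

16·p = 8/7 ≈ 1.143; existence NOT certified by the union bound.


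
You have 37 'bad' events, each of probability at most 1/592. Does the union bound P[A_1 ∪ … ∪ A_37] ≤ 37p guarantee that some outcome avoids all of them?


Union bound: P[∪_{i=1}^{37} A_i] ≤ Σ_i P[A_i] ≤ 37·p = 37·(1/592) = 1/16.
Numerically: 1/16 ≈ 0.06250.
Is 1/16 < 1? YES.
Since P[∪ A_i] ≤ 1/16 < 1, the complement has P[∩ A_i^c] ≥ 1 − 1/16 = 15/16 > 0, so some outcome avoids every A_i.

37·p = 1/16 ≈ 0.06250; existence CERTIFIED by the union bound.


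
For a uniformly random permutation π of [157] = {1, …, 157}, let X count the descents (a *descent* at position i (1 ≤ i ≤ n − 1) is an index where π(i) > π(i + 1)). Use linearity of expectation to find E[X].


Write X = Σ X_I over i = 1, …, 156, with X_I the indicator of one descent.
There are 156 indicators.
For each fixed i, the pair (π(i), π(i+1)) is a uniformly random ordered pair of distinct values from {1, …, 157}; by symmetry P[π(i) > π(i+1)] = 1/2.
By linearity: E[X] = 156 · (1/2) = (157 − 1) · (1/2) = 78 ≈ 78.000000.

E[X] = 78 = 78.000000.


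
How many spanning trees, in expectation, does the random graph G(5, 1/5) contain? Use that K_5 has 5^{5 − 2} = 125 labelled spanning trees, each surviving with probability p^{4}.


K_5 has 5^{5 − 2} = 125 labelled spanning trees.
For each such spanning tree H, let X_H = 1 if all 4 edges of H are present in G. Then P[X_H = 1] = p^{4} = (1/5)^{4} = 1/625.
Summing the indicators: E[X] = Σ_H E[X_H] = 125 · p^{4} = 125 · 1/625 = 1/5.
Numerically: E[X] ≈ 0.2.

E[X] = 125 · (1/5)^{4} = 1/5 ≈ 0.2.


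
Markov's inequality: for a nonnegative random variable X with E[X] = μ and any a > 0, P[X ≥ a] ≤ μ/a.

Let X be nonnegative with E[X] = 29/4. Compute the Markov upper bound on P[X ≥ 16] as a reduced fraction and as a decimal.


μ = E[X] = 29/4, a = 16.
Markov: P[X ≥ 16] ≤ μ/a = (29/4)/16 = 29/64.
Numerically: ≈ 0.453.
(Since a = 16 > μ = 7.250, the bound 29/64 is < 1 and informative.)

P[X ≥ 16] ≤ 29/64 ≈ 0.453.


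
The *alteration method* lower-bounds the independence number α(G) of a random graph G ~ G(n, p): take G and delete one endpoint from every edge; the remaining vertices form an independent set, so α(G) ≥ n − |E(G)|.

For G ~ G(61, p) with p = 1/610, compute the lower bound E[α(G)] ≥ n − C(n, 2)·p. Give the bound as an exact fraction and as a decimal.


E[|E(G)|] = C(61, 2)·p = 1830 · (1/610) = 3.
E[α(G)] ≥ n − E[|E(G)|] = 61 − 3 = 58.
Numerically: ≈ 58.0000.
(This is only a lower bound; the true E[α(G)] may be larger.)

E[α(G)] ≥ 58 ≈ 58.0000.


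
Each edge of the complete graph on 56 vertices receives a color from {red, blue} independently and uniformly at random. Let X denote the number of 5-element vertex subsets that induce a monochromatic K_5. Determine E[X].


Let X = Σ_S X_S over the C(56, 5) = 3819816 subsets S of size 5, where X_S = 1 if the K_5 on S is monochromatic.
For a fixed S, the K_5 on S has C(5, 2) = 10 edges. P[all 10 edges red] = (1/2)^10, and likewise for blue, so P[monochromatic] = 2·(1/2)^10 = 2^{1 − 10} = 1/512.
By linearity: E[X] = C(56, 5) · 2^{1 − 10} = 3819816 · 1/512 = 477477/64.
Numerically: E[X] ≈ 7460.5781.

E[X] = C(56,5)·2^(1−C(5,2)) = 477477/64 ≈ 7460.5781.


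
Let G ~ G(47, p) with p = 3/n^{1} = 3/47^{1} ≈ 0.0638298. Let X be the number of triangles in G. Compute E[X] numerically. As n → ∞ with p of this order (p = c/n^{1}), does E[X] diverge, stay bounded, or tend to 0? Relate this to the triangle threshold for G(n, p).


Number of potential triangles: C(47, 3) = 16215.
Each occurs with probability p³ ≈ (0.0638298)³ ≈ 2.60057983e-04.
By linearity: E[X] = C(47, 3)·p³ ≈ 16215 · 2.60057983e-04 ≈ 4.216840.
Here α = 1, so p = 3/n is exactly at the triangle threshold p ~ 1/n. Asymptotically E[X] → c³/6 = 3³/6 = 9/2 ≈ 4.500000, a bounded constant. In this regime the triangle count is asymptotically Poisson(c³/6).

E[X] ≈ 4.216840; in regime p = Θ(1/n^{1}) E[X] stays bounded (at the triangle threshold p ~ 1/n).


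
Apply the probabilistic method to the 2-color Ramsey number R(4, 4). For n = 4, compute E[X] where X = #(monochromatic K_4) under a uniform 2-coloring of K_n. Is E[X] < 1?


E[X] = C(4, 4) · 2^{1 − 6} = 1 · 2^{−5} = 1/32.
As a reduced fraction: E[X] = 1/32 ≈ 0.031.
Is E[X] < 1? YES.
Since E[X] < 1, there exists a 2-coloring of K_{4} with no monochromatic K_4; hence R(4, 4) > 4.

E[X] = 1/32 ≈ 0.031; E[X] < 1, so R(4, 4) > 4.


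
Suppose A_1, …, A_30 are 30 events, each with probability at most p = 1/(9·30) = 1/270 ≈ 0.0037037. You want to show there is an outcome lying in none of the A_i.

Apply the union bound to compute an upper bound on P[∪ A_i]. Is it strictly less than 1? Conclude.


Union bound: P[∪_{i=1}^{30} A_i] ≤ Σ_i P[A_i] ≤ 30·p = 30·(1/270) = 1/9.
Numerically: 1/9 ≈ 0.1111111.
Is 1/9 < 1? YES.
Since P[∪ A_i] ≤ 1/9 < 1, the complement has P[∩ A_i^c] ≥ 1 − 1/9 = 8/9 > 0, so some outcome avoids every A_i.

30·p = 1/9 ≈ 0.1111111; existence CERTIFIED by the union bound.


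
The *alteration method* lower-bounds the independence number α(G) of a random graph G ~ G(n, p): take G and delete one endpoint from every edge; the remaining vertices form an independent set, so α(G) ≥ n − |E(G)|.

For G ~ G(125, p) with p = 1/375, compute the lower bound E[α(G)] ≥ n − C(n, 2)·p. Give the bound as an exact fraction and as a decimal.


E[|E(G)|] = C(125, 2)·p = 7750 · (1/375) = 62/3.
E[α(G)] ≥ n − E[|E(G)|] = 125 − 62/3 = 313/3.
Numerically: ≈ 104.333333.
(This is only a lower bound; the true E[α(G)] may be larger.)

E[α(G)] ≥ 313/3 ≈ 104.333333.


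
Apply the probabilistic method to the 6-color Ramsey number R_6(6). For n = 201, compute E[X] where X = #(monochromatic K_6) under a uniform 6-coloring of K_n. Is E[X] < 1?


E[X] = C(201, 6) · 6^{1 − 15} = 84944276340 · 6^{−14} = 84944276340/78364164096.
As a reduced fraction: E[X] = 7078689695/6530347008 ≈ 1.08397.
Is E[X] < 1? NO.
Since E[X] ≥ 1, the first-moment bound is inconclusive at n = 201; it does NOT by itself certify R_6(6) > 201.

E[X] = 7078689695/6530347008 ≈ 1.08397; E[X] ≥ 1; first-moment method inconclusive here.


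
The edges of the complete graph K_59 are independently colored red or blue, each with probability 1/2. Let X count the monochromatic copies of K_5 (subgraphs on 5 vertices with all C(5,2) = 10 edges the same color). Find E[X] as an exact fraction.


Let X = Σ_S X_S over the C(59, 5) = 5006386 subsets S of size 5, where X_S = 1 if the K_5 on S is monochromatic.
For a fixed S, the K_5 on S has C(5, 2) = 10 edges. P[all 10 edges red] = (1/2)^10, and likewise for blue, so P[monochromatic] = 2·(1/2)^10 = 2^{1 − 10} = 1/512.
Summing: E[X] = C(59, 5) · 2^{1 − 10} = 5006386 · 1/512 = 2503193/256.
Numerically: E[X] ≈ 9778.09766.

E[X] = C(59,5)·2^(1−C(5,2)) = 2503193/256 ≈ 9778.09766.


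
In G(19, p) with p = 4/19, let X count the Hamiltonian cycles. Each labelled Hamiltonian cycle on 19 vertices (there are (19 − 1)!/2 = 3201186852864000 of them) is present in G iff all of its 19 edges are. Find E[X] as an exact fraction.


K_19 has (19 − 1)!/2 = 3201186852864000 labelled Hamiltonian cycles.
For each such Hamiltonian cycle H, let X_H = 1 if all 19 edges of H are present in G. Then P[X_H = 1] = p^{19} = (4/19)^{19} = 274877906944/1978419655660313589123979.
By linearity: E[X] = Σ_H E[X_H] = 3201186852864000 · p^{19} = 3201186852864000 · 274877906944/1978419655660313589123979 = 879935541851906811887616000/1978419655660313589123979.
Numerically: E[X] ≈ 445.

E[X] = 3201186852864000 · (4/19)^{19} = 879935541851906811887616000/1978419655660313589123979 ≈ 445.


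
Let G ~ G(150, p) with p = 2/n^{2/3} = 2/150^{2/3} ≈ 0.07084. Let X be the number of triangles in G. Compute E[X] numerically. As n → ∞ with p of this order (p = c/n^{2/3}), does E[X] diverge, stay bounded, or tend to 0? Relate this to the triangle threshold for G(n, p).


Number of potential triangles: C(150, 3) = 551300.
Each occurs with probability p³ ≈ (0.07084)³ ≈ 3.555556e-04.
By linearity: E[X] = C(150, 3)·p³ ≈ 551300 · 3.555556e-04 ≈ 196.0178.
Since α = 2/3 < 1, p = c/n^{2/3} ≫ 1/n is above the triangle threshold p ~ 1/n. Asymptotically E[X] ~ (c³/6)·n^{3(1−α)} = (2³/6)·n^{1} → ∞; triangles are abundant w.h.p.

E[X] ≈ 196.0178; in regime p = Θ(1/n^{2/3}) E[X] diverges (above the triangle threshold p ~ 1/n).


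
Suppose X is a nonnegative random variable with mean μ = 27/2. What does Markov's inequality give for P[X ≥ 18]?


μ = E[X] = 27/2, a = 18.
Markov: P[X ≥ 18] ≤ μ/a = (27/2)/18 = 3/4.
Numerically: ≈ 0.750000.
(Since a = 18 > μ = 13.500000, the bound 3/4 is < 1 and informative.)

P[X ≥ 18] ≤ 3/4 ≈ 0.750000.


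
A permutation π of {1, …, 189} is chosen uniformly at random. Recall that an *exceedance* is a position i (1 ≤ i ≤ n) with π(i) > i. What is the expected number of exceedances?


Write X = Σ_{i=1}^{189} X_i, where X_i = 1_{π(i) > i}.
For each fixed i, π(i) is uniform over {1, …, 189} (marginal of a uniform permutation), so P[π(i) > i] = (n − i)/n. Summing: Σ_{i=1}^{189} (n − i)/n = (0 + 1 + … + 188)/189 = 189(189 − 1)/(2·189) = (189 − 1)/2.
Hence E[X] = Σ_{i=1}^{189} (189 − i)/189 = 94 ≈ 94.0000.

E[X] = 94 = 94.0000.


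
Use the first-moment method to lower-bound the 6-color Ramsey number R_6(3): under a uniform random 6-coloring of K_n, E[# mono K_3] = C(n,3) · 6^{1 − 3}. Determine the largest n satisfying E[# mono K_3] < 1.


We need C(n, 3) · 6^{1 − 3} < 1, i.e. C(n, 3) < 6^{3 − 1} = 36.
Check values of n near the boundary:
  n = 3: C(3, 3) = 1; 1 < 36? YES
  n = 4: C(4, 3) = 4; 4 < 36? YES
  n = 5: C(5, 3) = 10; 10 < 36? YES
  n = 6: C(6, 3) = 20; 20 < 36? YES
  n = 7: C(7, 3) = 35; 35 < 36? YES
  n = 8: C(8, 3) = 56; 56 < 36? NO
  n = 9: C(9, 3) = 84; 84 < 36? NO
  n = 10: C(10, 3) = 120; 120 < 36? NO
The largest n with C(n, 3) < 36 is n = 7 (where E[X] = 35/36 ≈ 0.9722222). Hence R_6(3) > 7, i.e. R_6(3) ≥ 8.

Largest n = 7; hence R_6(3) > 7.


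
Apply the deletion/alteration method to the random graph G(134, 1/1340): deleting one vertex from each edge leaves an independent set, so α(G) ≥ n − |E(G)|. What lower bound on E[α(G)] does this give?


E[|E(G)|] = C(134, 2)·p = 8911 · (1/1340) = 133/20.
E[α(G)] ≥ n − E[|E(G)|] = 134 − 133/20 = 2547/20.
Numerically: ≈ 127.35000.
(This is only a lower bound; the true E[α(G)] may be larger.)

E[α(G)] ≥ 2547/20 ≈ 127.35000.


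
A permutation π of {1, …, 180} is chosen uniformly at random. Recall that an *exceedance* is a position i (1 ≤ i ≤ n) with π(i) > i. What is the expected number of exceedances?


Write X = Σ_{i=1}^{180} X_i, where X_i = 1_{π(i) > i}.
For each fixed i, π(i) is uniform over {1, …, 180} (marginal of a uniform permutation), so P[π(i) > i] = (n − i)/n. Summing: Σ_{i=1}^{180} (n − i)/n = (0 + 1 + … + 179)/180 = 180(180 − 1)/(2·180) = (180 − 1)/2.
Hence E[X] = Σ_{i=1}^{180} (180 − i)/180 = 179/2 ≈ 89.500.

E[X] = 179/2 = 89.500.


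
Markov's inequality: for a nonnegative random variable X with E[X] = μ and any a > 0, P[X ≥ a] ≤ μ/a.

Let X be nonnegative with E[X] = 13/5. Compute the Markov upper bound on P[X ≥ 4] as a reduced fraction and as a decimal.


μ = E[X] = 13/5, a = 4.
Markov: P[X ≥ 4] ≤ μ/a = (13/5)/4 = 13/20.
Numerically: ≈ 0.650000.
(Since a = 4 > μ = 2.600000, the bound 13/20 is < 1 and informative.)

P[X ≥ 4] ≤ 13/20 ≈ 0.650000.


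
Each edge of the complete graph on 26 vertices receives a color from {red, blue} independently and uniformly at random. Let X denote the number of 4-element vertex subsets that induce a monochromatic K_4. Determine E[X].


Let X = Σ_S X_S over the C(26, 4) = 14950 subsets S of size 4, where X_S = 1 if the K_4 on S is monochromatic.
For a fixed S, the K_4 on S has C(4, 2) = 6 edges. P[all 6 edges red] = (1/2)^6, and likewise for blue, so P[monochromatic] = 2·(1/2)^6 = 2^{1 − 6} = 1/32.
By linearity of expectation: E[X] = C(26, 4) · 2^{1 − 6} = 14950 · 1/32 = 7475/16.
Numerically: E[X] ≈ 467.18750.

E[X] = C(26,4)·2^(1−C(4,2)) = 7475/16 ≈ 467.18750.


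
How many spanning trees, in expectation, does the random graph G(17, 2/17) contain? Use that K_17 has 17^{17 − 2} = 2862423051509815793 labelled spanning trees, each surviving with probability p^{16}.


K_17 has 17^{17 − 2} = 2862423051509815793 labelled spanning trees.
For each such spanning tree H, let X_H = 1 if all 16 edges of H are present in G. Then P[X_H = 1] = p^{16} = (2/17)^{16} = 65536/48661191875666868481.
By linearity: E[X] = Σ_H E[X_H] = 2862423051509815793 · p^{16} = 2862423051509815793 · 65536/48661191875666868481 = 65536/17.
Numerically: E[X] ≈ 3855.1.

E[X] = 2862423051509815793 · (2/17)^{16} = 65536/17 ≈ 3855.1.


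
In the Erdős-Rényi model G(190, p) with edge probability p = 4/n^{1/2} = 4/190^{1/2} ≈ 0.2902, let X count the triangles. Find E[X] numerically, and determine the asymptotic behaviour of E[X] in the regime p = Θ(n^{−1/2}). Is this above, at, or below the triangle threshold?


Number of potential triangles: C(190, 3) = 1125180.
Each occurs with probability p³ ≈ (0.2902)³ ≈ 2.443709e-02.
By linearity: E[X] = C(190, 3)·p³ ≈ 1125180 · 2.443709e-02 ≈ 27496.1303.
Since α = 1/2 < 1, p = c/n^{1/2} ≫ 1/n is above the triangle threshold p ~ 1/n. Asymptotically E[X] ~ (c³/6)·n^{3(1−α)} = (4³/6)·n^{1.5} → ∞; triangles are abundant w.h.p.

E[X] ≈ 27496.1303; in regime p = Θ(1/n^{1/2}) E[X] diverges (above the triangle threshold p ~ 1/n).


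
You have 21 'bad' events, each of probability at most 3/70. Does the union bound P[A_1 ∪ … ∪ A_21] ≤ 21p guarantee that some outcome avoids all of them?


Union bound: P[∪_{i=1}^{21} A_i] ≤ Σ_i P[A_i] ≤ 21·p = 21·(3/70) = 9/10.
Numerically: 9/10 ≈ 0.9000000.
Is 9/10 < 1? YES.
Since P[∪ A_i] ≤ 9/10 < 1, the complement has P[∩ A_i^c] ≥ 1 − 9/10 = 1/10 > 0, so some outcome avoids every A_i.

21·p = 9/10 ≈ 0.9000000; existence CERTIFIED by the union bound.


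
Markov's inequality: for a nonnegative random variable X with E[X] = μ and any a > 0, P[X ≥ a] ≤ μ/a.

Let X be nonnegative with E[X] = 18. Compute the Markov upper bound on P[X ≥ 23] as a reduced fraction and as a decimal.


μ = E[X] = 18, a = 23.
Markov: P[X ≥ 23] ≤ μ/a = (18)/23 = 18/23.
Numerically: ≈ 0.7826.
(Since a = 23 > μ = 18.0000, the bound 18/23 is < 1 and informative.)

P[X ≥ 23] ≤ 18/23 ≈ 0.7826.


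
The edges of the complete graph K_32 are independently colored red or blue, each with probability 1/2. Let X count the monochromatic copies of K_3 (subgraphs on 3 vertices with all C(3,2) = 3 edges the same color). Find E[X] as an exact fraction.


Let X = Σ_S X_S over the C(32, 3) = 4960 subsets S of size 3, where X_S = 1 if the K_3 on S is monochromatic.
For a fixed S, the K_3 on S has C(3, 2) = 3 edges. P[all 3 edges red] = (1/2)^3, and likewise for blue, so P[monochromatic] = 2·(1/2)^3 = 2^{1 − 3} = 1/4.
By linearity: E[X] = C(32, 3) · 2^{1 − 3} = 4960 · 1/4 = 1240.
Numerically: E[X] ≈ 1240.000000.

E[X] = C(32,3)·2^(1−C(3,2)) = 1240 ≈ 1240.000000.


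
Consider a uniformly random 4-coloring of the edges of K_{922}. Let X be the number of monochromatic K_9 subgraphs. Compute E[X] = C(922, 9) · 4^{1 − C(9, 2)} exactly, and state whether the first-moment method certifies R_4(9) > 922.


E[X] = C(922, 9) · 4^{1 − 36} = 1275867683890227543270 · 4^{−35} = 1275867683890227543270/1180591620717411303424.
As a reduced fraction: E[X] = 637933841945113771635/590295810358705651712 ≈ 1.081.
Is E[X] < 1? NO.
Since E[X] ≥ 1, the first-moment bound is inconclusive at n = 922; it does NOT by itself certify R_4(9) > 922.

E[X] = 637933841945113771635/590295810358705651712 ≈ 1.081; E[X] ≥ 1; first-moment method inconclusive here.


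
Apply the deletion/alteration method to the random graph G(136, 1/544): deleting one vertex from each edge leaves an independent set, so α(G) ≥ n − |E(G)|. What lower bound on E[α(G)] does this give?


E[|E(G)|] = C(136, 2)·p = 9180 · (1/544) = 135/8.
E[α(G)] ≥ n − E[|E(G)|] = 136 − 135/8 = 953/8.
Numerically: ≈ 119.12500.
(This is only a lower bound; the true E[α(G)] may be larger.)

E[α(G)] ≥ 953/8 ≈ 119.12500.


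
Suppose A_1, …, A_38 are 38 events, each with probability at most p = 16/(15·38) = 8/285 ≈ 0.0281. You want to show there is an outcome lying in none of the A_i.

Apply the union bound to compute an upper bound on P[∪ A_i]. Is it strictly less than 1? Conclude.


Union bound: P[∪_{i=1}^{38} A_i] ≤ Σ_i P[A_i] ≤ 38·p = 38·(8/285) = 16/15.
Numerically: 16/15 ≈ 1.0667.
Is 16/15 < 1? NO.
Since the bound 16/15 is ≥ 1, the union bound is uninformative here; it does NOT by itself certify existence.

38·p = 16/15 ≈ 1.0667; existence NOT certified by the union bound.


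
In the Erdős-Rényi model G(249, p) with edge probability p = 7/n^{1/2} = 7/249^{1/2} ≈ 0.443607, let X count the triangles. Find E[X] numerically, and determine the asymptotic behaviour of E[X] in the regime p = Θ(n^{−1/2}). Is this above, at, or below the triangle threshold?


Number of potential triangles: C(249, 3) = 2542124.
Each occurs with probability p³ ≈ (0.443607)³ ≈ 8.72961518e-02.
By linearity: E[X] = C(249, 3)·p³ ≈ 2542124 · 8.72961518e-02 ≈ 221917.642545.
Since α = 1/2 < 1, p = c/n^{1/2} ≫ 1/n is above the triangle threshold p ~ 1/n. Asymptotically E[X] ~ (c³/6)·n^{3(1−α)} = (7³/6)·n^{1.5} → ∞; triangles are abundant w.h.p.

E[X] ≈ 221917.642545; in regime p = Θ(1/n^{1/2}) E[X] diverges (above the triangle threshold p ~ 1/n).


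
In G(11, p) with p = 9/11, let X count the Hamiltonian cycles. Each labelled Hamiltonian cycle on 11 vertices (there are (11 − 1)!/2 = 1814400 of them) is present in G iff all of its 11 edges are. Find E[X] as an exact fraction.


K_11 has (11 − 1)!/2 = 1814400 labelled Hamiltonian cycles.
For each such Hamiltonian cycle H, let X_H = 1 if all 11 edges of H are present in G. Then P[X_H = 1] = p^{11} = (9/11)^{11} = 31381059609/285311670611.
By linearity: E[X] = Σ_H E[X_H] = 1814400 · p^{11} = 1814400 · 31381059609/285311670611 = 56937794554569600/285311670611.
Numerically: E[X] ≈ 1.9956e+05.

E[X] = 1814400 · (9/11)^{11} = 56937794554569600/285311670611 ≈ 1.9956e+05.


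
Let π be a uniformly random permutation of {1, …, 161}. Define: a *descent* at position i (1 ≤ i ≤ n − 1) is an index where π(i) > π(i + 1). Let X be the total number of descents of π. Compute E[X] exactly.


Write X = Σ X_I over i = 1, …, 160, with X_I the indicator of one descent.
There are 160 indicators.
For each fixed i, the pair (π(i), π(i+1)) is a uniformly random ordered pair of distinct values from {1, …, 161}; by symmetry P[π(i) > π(i+1)] = 1/2.
By linearity: E[X] = 160 · (1/2) = (161 − 1) · (1/2) = 80 ≈ 80.00000.

E[X] = 80 = 80.00000.


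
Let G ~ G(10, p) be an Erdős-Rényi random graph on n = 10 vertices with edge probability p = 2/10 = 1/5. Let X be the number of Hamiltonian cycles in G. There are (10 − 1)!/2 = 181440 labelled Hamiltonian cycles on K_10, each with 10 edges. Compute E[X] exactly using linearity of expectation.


K_10 has (10 − 1)!/2 = 181440 labelled Hamiltonian cycles.
For each such Hamiltonian cycle H, let X_H = 1 if all 10 edges of H are present in G. Then P[X_H = 1] = p^{10} = (1/5)^{10} = 1/9765625.
By linearity: E[X] = Σ_H E[X_H] = 181440 · p^{10} = 181440 · 1/9765625 = 36288/1953125.
Numerically: E[X] ≈ 0.0186.

E[X] = 181440 · (1/5)^{10} = 36288/1953125 ≈ 0.0186.


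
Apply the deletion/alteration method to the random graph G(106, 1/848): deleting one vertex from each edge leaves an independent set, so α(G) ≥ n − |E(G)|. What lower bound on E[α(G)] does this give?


E[|E(G)|] = C(106, 2)·p = 5565 · (1/848) = 105/16.
E[α(G)] ≥ n − E[|E(G)|] = 106 − 105/16 = 1591/16.
Numerically: ≈ 99.437500.
(This is only a lower bound; the true E[α(G)] may be larger.)

E[α(G)] ≥ 1591/16 ≈ 99.437500.


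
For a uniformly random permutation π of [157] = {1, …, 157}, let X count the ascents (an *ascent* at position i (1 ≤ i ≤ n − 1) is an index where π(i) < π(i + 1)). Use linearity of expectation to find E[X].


Write X = Σ X_I over i = 1, …, 156, with X_I the indicator of one ascent.
There are 156 indicators.
For each fixed i, the pair (π(i), π(i+1)) is a uniformly random ordered pair of distinct values from {1, …, 157}; by symmetry P[π(i) < π(i+1)] = 1/2.
By linearity: E[X] = 156 · (1/2) = (157 − 1) · (1/2) = 78 ≈ 78.000.

E[X] = 78 = 78.000.


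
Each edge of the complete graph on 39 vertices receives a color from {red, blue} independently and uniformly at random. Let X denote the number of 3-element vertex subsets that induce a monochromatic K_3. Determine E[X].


Let X = Σ_S X_S over the C(39, 3) = 9139 subsets S of size 3, where X_S = 1 if the K_3 on S is monochromatic.
For a fixed S, the K_3 on S has C(3, 2) = 3 edges. P[all 3 edges red] = (1/2)^3, and likewise for blue, so P[monochromatic] = 2·(1/2)^3 = 2^{1 − 3} = 1/4.
Summing: E[X] = C(39, 3) · 2^{1 − 3} = 9139 · 1/4 = 9139/4.
Numerically: E[X] ≈ 2284.750.

E[X] = C(39,3)·2^(1−C(3,2)) = 9139/4 ≈ 2284.750.


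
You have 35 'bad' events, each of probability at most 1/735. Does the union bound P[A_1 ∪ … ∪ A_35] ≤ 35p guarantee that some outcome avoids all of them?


Union bound: P[∪_{i=1}^{35} A_i] ≤ Σ_i P[A_i] ≤ 35·p = 35·(1/735) = 1/21.
Numerically: 1/21 ≈ 0.0476.
Is 1/21 < 1? YES.
Since P[∪ A_i] ≤ 1/21 < 1, the complement has P[∩ A_i^c] ≥ 1 − 1/21 = 20/21 > 0, so some outcome avoids every A_i.

35·p = 1/21 ≈ 0.0476; existence CERTIFIED by the union bound.


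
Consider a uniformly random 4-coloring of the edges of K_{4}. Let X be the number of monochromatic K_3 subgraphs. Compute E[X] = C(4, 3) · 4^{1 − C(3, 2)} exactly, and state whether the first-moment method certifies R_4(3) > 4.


E[X] = C(4, 3) · 4^{1 − 3} = 4 · 4^{−2} = 4/16.
As a reduced fraction: E[X] = 1/4 ≈ 0.2500.
Is E[X] < 1? YES.
Since E[X] < 1, there exists a 4-coloring of K_{4} with no monochromatic K_3; hence R_4(3) > 4.

E[X] = 1/4 ≈ 0.2500; E[X] < 1, so R_4(3) > 4.


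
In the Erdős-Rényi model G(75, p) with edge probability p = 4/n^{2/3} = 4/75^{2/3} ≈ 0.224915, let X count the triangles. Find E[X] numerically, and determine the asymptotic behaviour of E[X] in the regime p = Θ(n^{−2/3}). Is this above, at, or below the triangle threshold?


Number of potential triangles: C(75, 3) = 67525.
Each occurs with probability p³ ≈ (0.224915)³ ≈ 1.13777778e-02.
By linearity: E[X] = C(75, 3)·p³ ≈ 67525 · 1.13777778e-02 ≈ 768.284444.
Since α = 2/3 < 1, p = c/n^{2/3} ≫ 1/n is above the triangle threshold p ~ 1/n. Asymptotically E[X] ~ (c³/6)·n^{3(1−α)} = (4³/6)·n^{1} → ∞; triangles are abundant w.h.p.

E[X] ≈ 768.284444; in regime p = Θ(1/n^{2/3}) E[X] diverges (above the triangle threshold p ~ 1/n).


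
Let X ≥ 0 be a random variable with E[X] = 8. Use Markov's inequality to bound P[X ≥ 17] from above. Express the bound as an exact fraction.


μ = E[X] = 8, a = 17.
Markov: P[X ≥ 17] ≤ μ/a = (8)/17 = 8/17.
Numerically: ≈ 0.47059.
(Since a = 17 > μ = 8.00000, the bound 8/17 is < 1 and informative.)

P[X ≥ 17] ≤ 8/17 ≈ 0.47059.


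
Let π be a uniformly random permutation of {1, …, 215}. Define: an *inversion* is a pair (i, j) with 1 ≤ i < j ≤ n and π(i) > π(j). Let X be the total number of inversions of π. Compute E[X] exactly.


Write X = Σ X_I over the C(215, 2) = 23005 pairs i < j, with X_I the indicator of one inversion.
There are 23005 indicators.
For each fixed pair i < j, the values π(i) and π(j) are two distinct elements of {1, …, 215} in uniformly random order; by symmetry P[π(i) > π(j)] = 1/2.
By linearity: E[X] = 23005 · (1/2) = C(215, 2) · (1/2) = 23005/2 = 23005/2 ≈ 11502.500.

E[X] = 23005/2 = 11502.500.


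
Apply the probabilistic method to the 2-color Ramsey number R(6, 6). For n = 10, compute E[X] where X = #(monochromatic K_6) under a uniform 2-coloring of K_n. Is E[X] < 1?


E[X] = C(10, 6) · 2^{1 − 15} = 210 · 2^{−14} = 210/16384.
As a reduced fraction: E[X] = 105/8192 ≈ 0.0128.
Is E[X] < 1? YES.
Since E[X] < 1, there exists a 2-coloring of K_{10} with no monochromatic K_6; hence R(6, 6) > 10.

E[X] = 105/8192 ≈ 0.0128; E[X] < 1, so R(6, 6) > 10.


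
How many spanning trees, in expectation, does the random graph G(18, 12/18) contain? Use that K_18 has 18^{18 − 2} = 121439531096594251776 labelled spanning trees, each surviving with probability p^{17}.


K_18 has 18^{18 − 2} = 121439531096594251776 labelled spanning trees.
For each such spanning tree H, let X_H = 1 if all 17 edges of H are present in G. Then P[X_H = 1] = p^{17} = (2/3)^{17} = 131072/129140163.
By linearity: E[X] = Σ_H E[X_H] = 121439531096594251776 · p^{17} = 121439531096594251776 · 131072/129140163 = 123256172596690944.
Numerically: E[X] ≈ 1.23e+17.

E[X] = 121439531096594251776 · (2/3)^{17} = 123256172596690944 ≈ 1.23e+17.


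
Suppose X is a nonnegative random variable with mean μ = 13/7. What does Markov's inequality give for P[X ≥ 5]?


μ = E[X] = 13/7, a = 5.
Markov: P[X ≥ 5] ≤ μ/a = (13/7)/5 = 13/35.
Numerically: ≈ 0.37143.
(Since a = 5 > μ = 1.85714, the bound 13/35 is < 1 and informative.)

P[X ≥ 5] ≤ 13/35 ≈ 0.37143.


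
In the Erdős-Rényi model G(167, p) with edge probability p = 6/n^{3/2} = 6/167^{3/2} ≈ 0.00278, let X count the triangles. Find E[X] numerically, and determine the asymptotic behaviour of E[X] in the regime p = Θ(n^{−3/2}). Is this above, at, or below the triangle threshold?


Number of potential triangles: C(167, 3) = 762355.
Each occurs with probability p³ ≈ (0.00278)³ ≈ 2.148966e-08.
By linearity: E[X] = C(167, 3)·p³ ≈ 762355 · 2.148966e-08 ≈ 0.0164.
Since α = 3/2 > 1, p = c/n^{3/2} = o(1/n) is below the triangle threshold p ~ 1/n. Asymptotically E[X] ~ (c³/6)·n^{3(1−α)} = (6³/6)·n^{-1.5} → 0, so by Markov's inequality G has no triangles w.h.p.

E[X] ≈ 0.0164; in regime p = Θ(1/n^{3/2}) E[X] tends to 0 (below the triangle threshold p ~ 1/n).


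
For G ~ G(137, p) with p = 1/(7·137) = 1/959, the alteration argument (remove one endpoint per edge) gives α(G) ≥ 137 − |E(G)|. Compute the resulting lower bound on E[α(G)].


E[|E(G)|] = C(137, 2)·p = 9316 · (1/959) = 68/7.
E[α(G)] ≥ n − E[|E(G)|] = 137 − 68/7 = 891/7.
Numerically: ≈ 127.285714.
(This is only a lower bound; the true E[α(G)] may be larger.)

E[α(G)] ≥ 891/7 ≈ 127.285714.


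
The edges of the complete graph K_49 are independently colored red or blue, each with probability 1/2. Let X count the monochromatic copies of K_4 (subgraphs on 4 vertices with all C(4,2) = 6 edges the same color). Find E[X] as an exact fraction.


Let X = Σ_S X_S over the C(49, 4) = 211876 subsets S of size 4, where X_S = 1 if the K_4 on S is monochromatic.
For a fixed S, the K_4 on S has C(4, 2) = 6 edges. P[all 6 edges red] = (1/2)^6, and likewise for blue, so P[monochromatic] = 2·(1/2)^6 = 2^{1 − 6} = 1/32.
Summing: E[X] = C(49, 4) · 2^{1 − 6} = 211876 · 1/32 = 52969/8.
Numerically: E[X] ≈ 6621.125.

E[X] = C(49,4)·2^(1−C(4,2)) = 52969/8 ≈ 6621.125.


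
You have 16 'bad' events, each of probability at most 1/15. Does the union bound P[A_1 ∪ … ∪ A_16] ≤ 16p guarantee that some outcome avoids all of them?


Union bound: P[∪_{i=1}^{16} A_i] ≤ Σ_i P[A_i] ≤ 16·p = 16·(1/15) = 16/15.
Numerically: 16/15 ≈ 1.0667.
Is 16/15 < 1? NO.
Since the bound 16/15 is ≥ 1, the union bound is uninformative here; it does NOT by itself certify existence.

16·p = 16/15 ≈ 1.0667; existence NOT certified by the union bound.


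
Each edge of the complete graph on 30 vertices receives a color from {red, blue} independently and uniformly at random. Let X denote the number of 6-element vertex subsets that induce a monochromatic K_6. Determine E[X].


Let X = Σ_S X_S over the C(30, 6) = 593775 subsets S of size 6, where X_S = 1 if the K_6 on S is monochromatic.
For a fixed S, the K_6 on S has C(6, 2) = 15 edges. P[all 15 edges red] = (1/2)^15, and likewise for blue, so P[monochromatic] = 2·(1/2)^15 = 2^{1 − 15} = 1/16384.
By linearity of expectation: E[X] = C(30, 6) · 2^{1 − 15} = 593775 · 1/16384 = 593775/16384.
Numerically: E[X] ≈ 36.241.

E[X] = C(30,6)·2^(1−C(6,2)) = 593775/16384 ≈ 36.241.


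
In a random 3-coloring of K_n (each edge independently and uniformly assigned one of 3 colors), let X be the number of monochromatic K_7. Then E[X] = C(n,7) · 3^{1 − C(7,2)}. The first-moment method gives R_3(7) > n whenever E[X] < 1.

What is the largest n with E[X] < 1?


We need C(n, 7) · 3^{1 − 21} < 1, i.e. C(n, 7) < 3^{21 − 1} = 3486784401.
Check values of n near the boundary:
  n = 76: C(76, 7) = 2186189400; 2186189400 < 3486784401? YES
  n = 77: C(77, 7) = 2404808340; 2404808340 < 3486784401? YES
  n = 78: C(78, 7) = 2641902120; 2641902120 < 3486784401? YES
  n = 79: C(79, 7) = 2898753715; 2898753715 < 3486784401? YES
  n = 80: C(80, 7) = 3176716400; 3176716400 < 3486784401? YES
  n = 81: C(81, 7) = 3477216600; 3477216600 < 3486784401? YES
  n = 82: C(82, 7) = 3801756816; 3801756816 < 3486784401? NO
The largest n with C(n, 7) < 3486784401 is n = 81 (where E[X] = 42928600/43046721 ≈ 0.99726). Hence R_3(7) > 81, i.e. R_3(7) ≥ 82.

Largest n = 81; hence R_3(7) > 81.
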